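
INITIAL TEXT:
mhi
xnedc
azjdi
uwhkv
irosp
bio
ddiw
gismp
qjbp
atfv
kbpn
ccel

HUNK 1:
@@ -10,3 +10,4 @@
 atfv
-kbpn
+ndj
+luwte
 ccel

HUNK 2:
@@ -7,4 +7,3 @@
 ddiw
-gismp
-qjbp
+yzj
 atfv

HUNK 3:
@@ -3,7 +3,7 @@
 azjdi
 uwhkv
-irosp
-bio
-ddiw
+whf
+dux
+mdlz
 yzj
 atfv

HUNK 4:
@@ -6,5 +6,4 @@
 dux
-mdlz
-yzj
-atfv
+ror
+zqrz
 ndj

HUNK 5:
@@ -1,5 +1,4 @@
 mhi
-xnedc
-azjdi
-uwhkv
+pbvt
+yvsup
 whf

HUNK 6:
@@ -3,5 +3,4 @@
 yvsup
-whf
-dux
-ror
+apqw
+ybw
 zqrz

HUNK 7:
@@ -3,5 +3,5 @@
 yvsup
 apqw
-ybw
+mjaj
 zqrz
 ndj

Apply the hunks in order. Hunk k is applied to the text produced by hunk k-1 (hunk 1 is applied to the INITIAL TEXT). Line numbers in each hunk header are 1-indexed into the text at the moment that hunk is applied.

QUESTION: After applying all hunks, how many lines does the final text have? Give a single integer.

Hunk 1: at line 10 remove [kbpn] add [ndj,luwte] -> 13 lines: mhi xnedc azjdi uwhkv irosp bio ddiw gismp qjbp atfv ndj luwte ccel
Hunk 2: at line 7 remove [gismp,qjbp] add [yzj] -> 12 lines: mhi xnedc azjdi uwhkv irosp bio ddiw yzj atfv ndj luwte ccel
Hunk 3: at line 3 remove [irosp,bio,ddiw] add [whf,dux,mdlz] -> 12 lines: mhi xnedc azjdi uwhkv whf dux mdlz yzj atfv ndj luwte ccel
Hunk 4: at line 6 remove [mdlz,yzj,atfv] add [ror,zqrz] -> 11 lines: mhi xnedc azjdi uwhkv whf dux ror zqrz ndj luwte ccel
Hunk 5: at line 1 remove [xnedc,azjdi,uwhkv] add [pbvt,yvsup] -> 10 lines: mhi pbvt yvsup whf dux ror zqrz ndj luwte ccel
Hunk 6: at line 3 remove [whf,dux,ror] add [apqw,ybw] -> 9 lines: mhi pbvt yvsup apqw ybw zqrz ndj luwte ccel
Hunk 7: at line 3 remove [ybw] add [mjaj] -> 9 lines: mhi pbvt yvsup apqw mjaj zqrz ndj luwte ccel
Final line count: 9

Answer: 9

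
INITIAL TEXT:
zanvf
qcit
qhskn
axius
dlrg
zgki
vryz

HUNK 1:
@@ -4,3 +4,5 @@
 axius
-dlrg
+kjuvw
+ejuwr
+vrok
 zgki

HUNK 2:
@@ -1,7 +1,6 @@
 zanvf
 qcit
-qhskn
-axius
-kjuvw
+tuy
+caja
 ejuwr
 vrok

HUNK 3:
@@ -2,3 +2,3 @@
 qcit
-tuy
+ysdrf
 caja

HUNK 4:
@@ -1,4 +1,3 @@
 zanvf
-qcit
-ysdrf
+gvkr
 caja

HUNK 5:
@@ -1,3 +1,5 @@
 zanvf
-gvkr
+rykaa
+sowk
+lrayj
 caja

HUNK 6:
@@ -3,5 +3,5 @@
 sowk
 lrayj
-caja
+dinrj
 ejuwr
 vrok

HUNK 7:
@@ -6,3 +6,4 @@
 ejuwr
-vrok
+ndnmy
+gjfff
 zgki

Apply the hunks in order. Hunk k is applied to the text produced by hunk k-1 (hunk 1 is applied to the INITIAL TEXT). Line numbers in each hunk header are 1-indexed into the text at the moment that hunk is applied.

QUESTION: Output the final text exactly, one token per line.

Hunk 1: at line 4 remove [dlrg] add [kjuvw,ejuwr,vrok] -> 9 lines: zanvf qcit qhskn axius kjuvw ejuwr vrok zgki vryz
Hunk 2: at line 1 remove [qhskn,axius,kjuvw] add [tuy,caja] -> 8 lines: zanvf qcit tuy caja ejuwr vrok zgki vryz
Hunk 3: at line 2 remove [tuy] add [ysdrf] -> 8 lines: zanvf qcit ysdrf caja ejuwr vrok zgki vryz
Hunk 4: at line 1 remove [qcit,ysdrf] add [gvkr] -> 7 lines: zanvf gvkr caja ejuwr vrok zgki vryz
Hunk 5: at line 1 remove [gvkr] add [rykaa,sowk,lrayj] -> 9 lines: zanvf rykaa sowk lrayj caja ejuwr vrok zgki vryz
Hunk 6: at line 3 remove [caja] add [dinrj] -> 9 lines: zanvf rykaa sowk lrayj dinrj ejuwr vrok zgki vryz
Hunk 7: at line 6 remove [vrok] add [ndnmy,gjfff] -> 10 lines: zanvf rykaa sowk lrayj dinrj ejuwr ndnmy gjfff zgki vryz

Answer: zanvf
rykaa
sowk
lrayj
dinrj
ejuwr
ndnmy
gjfff
zgki
vryz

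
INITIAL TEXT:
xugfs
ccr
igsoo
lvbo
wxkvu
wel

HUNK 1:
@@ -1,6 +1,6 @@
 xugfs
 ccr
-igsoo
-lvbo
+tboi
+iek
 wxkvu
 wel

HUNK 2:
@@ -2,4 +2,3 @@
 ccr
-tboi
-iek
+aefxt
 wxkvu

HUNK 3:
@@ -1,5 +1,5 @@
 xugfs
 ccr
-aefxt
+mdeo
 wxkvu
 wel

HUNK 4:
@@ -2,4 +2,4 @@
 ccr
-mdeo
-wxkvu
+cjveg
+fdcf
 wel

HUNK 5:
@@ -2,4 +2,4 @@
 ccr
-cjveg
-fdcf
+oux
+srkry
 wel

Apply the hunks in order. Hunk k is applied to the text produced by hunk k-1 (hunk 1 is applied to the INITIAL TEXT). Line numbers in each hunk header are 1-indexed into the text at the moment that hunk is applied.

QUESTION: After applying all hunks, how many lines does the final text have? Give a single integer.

Hunk 1: at line 1 remove [igsoo,lvbo] add [tboi,iek] -> 6 lines: xugfs ccr tboi iek wxkvu wel
Hunk 2: at line 2 remove [tboi,iek] add [aefxt] -> 5 lines: xugfs ccr aefxt wxkvu wel
Hunk 3: at line 1 remove [aefxt] add [mdeo] -> 5 lines: xugfs ccr mdeo wxkvu wel
Hunk 4: at line 2 remove [mdeo,wxkvu] add [cjveg,fdcf] -> 5 lines: xugfs ccr cjveg fdcf wel
Hunk 5: at line 2 remove [cjveg,fdcf] add [oux,srkry] -> 5 lines: xugfs ccr oux srkry wel
Final line count: 5

Answer: 5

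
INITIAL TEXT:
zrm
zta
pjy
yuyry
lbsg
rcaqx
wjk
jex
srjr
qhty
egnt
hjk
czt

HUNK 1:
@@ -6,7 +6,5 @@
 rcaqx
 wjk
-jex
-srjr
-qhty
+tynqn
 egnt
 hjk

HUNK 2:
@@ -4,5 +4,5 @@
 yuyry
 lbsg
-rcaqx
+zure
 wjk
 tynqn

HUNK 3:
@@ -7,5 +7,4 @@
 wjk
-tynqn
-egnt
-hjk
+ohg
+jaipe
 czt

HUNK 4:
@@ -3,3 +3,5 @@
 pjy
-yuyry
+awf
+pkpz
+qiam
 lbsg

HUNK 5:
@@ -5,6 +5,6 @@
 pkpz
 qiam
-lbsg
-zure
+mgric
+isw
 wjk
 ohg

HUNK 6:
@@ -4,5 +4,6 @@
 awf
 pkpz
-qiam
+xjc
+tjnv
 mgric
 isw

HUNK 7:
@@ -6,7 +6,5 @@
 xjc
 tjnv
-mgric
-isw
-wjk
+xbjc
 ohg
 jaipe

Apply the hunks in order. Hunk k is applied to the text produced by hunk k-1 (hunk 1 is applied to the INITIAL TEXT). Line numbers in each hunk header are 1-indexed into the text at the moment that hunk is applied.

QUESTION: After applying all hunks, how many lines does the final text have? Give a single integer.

Hunk 1: at line 6 remove [jex,srjr,qhty] add [tynqn] -> 11 lines: zrm zta pjy yuyry lbsg rcaqx wjk tynqn egnt hjk czt
Hunk 2: at line 4 remove [rcaqx] add [zure] -> 11 lines: zrm zta pjy yuyry lbsg zure wjk tynqn egnt hjk czt
Hunk 3: at line 7 remove [tynqn,egnt,hjk] add [ohg,jaipe] -> 10 lines: zrm zta pjy yuyry lbsg zure wjk ohg jaipe czt
Hunk 4: at line 3 remove [yuyry] add [awf,pkpz,qiam] -> 12 lines: zrm zta pjy awf pkpz qiam lbsg zure wjk ohg jaipe czt
Hunk 5: at line 5 remove [lbsg,zure] add [mgric,isw] -> 12 lines: zrm zta pjy awf pkpz qiam mgric isw wjk ohg jaipe czt
Hunk 6: at line 4 remove [qiam] add [xjc,tjnv] -> 13 lines: zrm zta pjy awf pkpz xjc tjnv mgric isw wjk ohg jaipe czt
Hunk 7: at line 6 remove [mgric,isw,wjk] add [xbjc] -> 11 lines: zrm zta pjy awf pkpz xjc tjnv xbjc ohg jaipe czt
Final line count: 11

Answer: 11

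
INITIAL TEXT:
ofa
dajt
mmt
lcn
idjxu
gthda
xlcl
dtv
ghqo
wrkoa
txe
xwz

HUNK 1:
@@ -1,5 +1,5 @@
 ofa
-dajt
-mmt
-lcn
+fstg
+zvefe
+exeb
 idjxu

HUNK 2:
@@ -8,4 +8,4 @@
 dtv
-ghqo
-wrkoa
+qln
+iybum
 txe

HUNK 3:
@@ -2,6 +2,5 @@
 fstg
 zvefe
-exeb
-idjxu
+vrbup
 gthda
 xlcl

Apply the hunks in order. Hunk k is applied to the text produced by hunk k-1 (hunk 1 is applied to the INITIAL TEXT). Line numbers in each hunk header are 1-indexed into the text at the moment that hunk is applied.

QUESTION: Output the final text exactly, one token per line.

Answer: ofa
fstg
zvefe
vrbup
gthda
xlcl
dtv
qln
iybum
txe
xwz

Derivation:
Hunk 1: at line 1 remove [dajt,mmt,lcn] add [fstg,zvefe,exeb] -> 12 lines: ofa fstg zvefe exeb idjxu gthda xlcl dtv ghqo wrkoa txe xwz
Hunk 2: at line 8 remove [ghqo,wrkoa] add [qln,iybum] -> 12 lines: ofa fstg zvefe exeb idjxu gthda xlcl dtv qln iybum txe xwz
Hunk 3: at line 2 remove [exeb,idjxu] add [vrbup] -> 11 lines: ofa fstg zvefe vrbup gthda xlcl dtv qln iybum txe xwz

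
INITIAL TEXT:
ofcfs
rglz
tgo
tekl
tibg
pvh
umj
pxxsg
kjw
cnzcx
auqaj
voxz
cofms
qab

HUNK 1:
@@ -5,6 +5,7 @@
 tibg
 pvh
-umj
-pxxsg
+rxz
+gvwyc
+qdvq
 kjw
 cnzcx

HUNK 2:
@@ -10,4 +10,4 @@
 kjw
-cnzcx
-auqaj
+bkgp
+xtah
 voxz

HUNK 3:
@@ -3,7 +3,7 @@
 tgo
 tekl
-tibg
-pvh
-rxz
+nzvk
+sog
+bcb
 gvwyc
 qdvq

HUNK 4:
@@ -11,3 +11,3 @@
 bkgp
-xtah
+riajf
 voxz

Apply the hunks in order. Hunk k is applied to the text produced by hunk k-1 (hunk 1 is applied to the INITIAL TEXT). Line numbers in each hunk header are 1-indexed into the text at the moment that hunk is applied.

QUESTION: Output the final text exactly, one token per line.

Hunk 1: at line 5 remove [umj,pxxsg] add [rxz,gvwyc,qdvq] -> 15 lines: ofcfs rglz tgo tekl tibg pvh rxz gvwyc qdvq kjw cnzcx auqaj voxz cofms qab
Hunk 2: at line 10 remove [cnzcx,auqaj] add [bkgp,xtah] -> 15 lines: ofcfs rglz tgo tekl tibg pvh rxz gvwyc qdvq kjw bkgp xtah voxz cofms qab
Hunk 3: at line 3 remove [tibg,pvh,rxz] add [nzvk,sog,bcb] -> 15 lines: ofcfs rglz tgo tekl nzvk sog bcb gvwyc qdvq kjw bkgp xtah voxz cofms qab
Hunk 4: at line 11 remove [xtah] add [riajf] -> 15 lines: ofcfs rglz tgo tekl nzvk sog bcb gvwyc qdvq kjw bkgp riajf voxz cofms qab

Answer: ofcfs
rglz
tgo
tekl
nzvk
sog
bcb
gvwyc
qdvq
kjw
bkgp
riajf
voxz
cofms
qab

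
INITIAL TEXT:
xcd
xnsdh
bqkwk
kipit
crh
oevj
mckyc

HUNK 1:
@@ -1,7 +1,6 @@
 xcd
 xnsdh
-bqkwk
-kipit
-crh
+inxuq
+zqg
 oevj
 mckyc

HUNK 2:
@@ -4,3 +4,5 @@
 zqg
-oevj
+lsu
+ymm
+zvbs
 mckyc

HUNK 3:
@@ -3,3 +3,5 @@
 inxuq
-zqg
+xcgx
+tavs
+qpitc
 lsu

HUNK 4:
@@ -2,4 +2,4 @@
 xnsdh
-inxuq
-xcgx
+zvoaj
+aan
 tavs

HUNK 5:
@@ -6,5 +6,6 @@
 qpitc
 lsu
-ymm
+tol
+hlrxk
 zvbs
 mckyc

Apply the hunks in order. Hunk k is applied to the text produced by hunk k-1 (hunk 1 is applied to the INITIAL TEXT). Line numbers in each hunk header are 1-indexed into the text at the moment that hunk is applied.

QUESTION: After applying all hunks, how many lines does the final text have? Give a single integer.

Hunk 1: at line 1 remove [bqkwk,kipit,crh] add [inxuq,zqg] -> 6 lines: xcd xnsdh inxuq zqg oevj mckyc
Hunk 2: at line 4 remove [oevj] add [lsu,ymm,zvbs] -> 8 lines: xcd xnsdh inxuq zqg lsu ymm zvbs mckyc
Hunk 3: at line 3 remove [zqg] add [xcgx,tavs,qpitc] -> 10 lines: xcd xnsdh inxuq xcgx tavs qpitc lsu ymm zvbs mckyc
Hunk 4: at line 2 remove [inxuq,xcgx] add [zvoaj,aan] -> 10 lines: xcd xnsdh zvoaj aan tavs qpitc lsu ymm zvbs mckyc
Hunk 5: at line 6 remove [ymm] add [tol,hlrxk] -> 11 lines: xcd xnsdh zvoaj aan tavs qpitc lsu tol hlrxk zvbs mckyc
Final line count: 11

Answer: 11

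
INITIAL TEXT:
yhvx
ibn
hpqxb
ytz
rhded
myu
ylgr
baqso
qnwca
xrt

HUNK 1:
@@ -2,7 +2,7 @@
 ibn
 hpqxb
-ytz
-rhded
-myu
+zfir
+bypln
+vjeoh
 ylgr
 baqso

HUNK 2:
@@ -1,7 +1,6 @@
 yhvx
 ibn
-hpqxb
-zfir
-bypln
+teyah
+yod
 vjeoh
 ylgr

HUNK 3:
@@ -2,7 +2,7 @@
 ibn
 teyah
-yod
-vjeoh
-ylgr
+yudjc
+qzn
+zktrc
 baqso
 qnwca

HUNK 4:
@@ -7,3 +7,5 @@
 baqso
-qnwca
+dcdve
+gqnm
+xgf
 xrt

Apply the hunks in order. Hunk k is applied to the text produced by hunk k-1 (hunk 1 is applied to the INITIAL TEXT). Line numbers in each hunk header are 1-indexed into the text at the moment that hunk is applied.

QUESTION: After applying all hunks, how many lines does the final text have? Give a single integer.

Answer: 11

Derivation:
Hunk 1: at line 2 remove [ytz,rhded,myu] add [zfir,bypln,vjeoh] -> 10 lines: yhvx ibn hpqxb zfir bypln vjeoh ylgr baqso qnwca xrt
Hunk 2: at line 1 remove [hpqxb,zfir,bypln] add [teyah,yod] -> 9 lines: yhvx ibn teyah yod vjeoh ylgr baqso qnwca xrt
Hunk 3: at line 2 remove [yod,vjeoh,ylgr] add [yudjc,qzn,zktrc] -> 9 lines: yhvx ibn teyah yudjc qzn zktrc baqso qnwca xrt
Hunk 4: at line 7 remove [qnwca] add [dcdve,gqnm,xgf] -> 11 lines: yhvx ibn teyah yudjc qzn zktrc baqso dcdve gqnm xgf xrt
Final line count: 11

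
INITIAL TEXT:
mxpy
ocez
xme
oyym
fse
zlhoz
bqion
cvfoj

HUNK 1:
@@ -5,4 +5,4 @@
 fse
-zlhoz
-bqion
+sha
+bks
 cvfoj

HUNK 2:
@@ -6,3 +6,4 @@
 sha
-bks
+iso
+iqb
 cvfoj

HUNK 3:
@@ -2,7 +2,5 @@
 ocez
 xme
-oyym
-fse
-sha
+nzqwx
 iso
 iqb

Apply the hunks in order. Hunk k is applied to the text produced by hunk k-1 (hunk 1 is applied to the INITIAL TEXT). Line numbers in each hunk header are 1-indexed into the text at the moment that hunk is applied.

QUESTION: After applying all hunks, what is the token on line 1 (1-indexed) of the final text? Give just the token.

Answer: mxpy

Derivation:
Hunk 1: at line 5 remove [zlhoz,bqion] add [sha,bks] -> 8 lines: mxpy ocez xme oyym fse sha bks cvfoj
Hunk 2: at line 6 remove [bks] add [iso,iqb] -> 9 lines: mxpy ocez xme oyym fse sha iso iqb cvfoj
Hunk 3: at line 2 remove [oyym,fse,sha] add [nzqwx] -> 7 lines: mxpy ocez xme nzqwx iso iqb cvfoj
Final line 1: mxpy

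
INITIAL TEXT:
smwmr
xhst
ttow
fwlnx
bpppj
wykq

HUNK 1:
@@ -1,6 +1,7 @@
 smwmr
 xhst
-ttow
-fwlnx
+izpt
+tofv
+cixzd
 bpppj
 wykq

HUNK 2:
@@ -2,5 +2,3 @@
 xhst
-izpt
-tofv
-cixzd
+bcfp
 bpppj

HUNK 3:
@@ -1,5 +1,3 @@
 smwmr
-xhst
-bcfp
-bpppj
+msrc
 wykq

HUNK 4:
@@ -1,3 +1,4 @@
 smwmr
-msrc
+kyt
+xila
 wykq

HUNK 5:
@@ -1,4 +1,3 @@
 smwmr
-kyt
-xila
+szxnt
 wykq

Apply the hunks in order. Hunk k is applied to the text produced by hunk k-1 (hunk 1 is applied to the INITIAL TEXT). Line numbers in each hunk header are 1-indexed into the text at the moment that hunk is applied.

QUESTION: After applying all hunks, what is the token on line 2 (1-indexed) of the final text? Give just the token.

Answer: szxnt

Derivation:
Hunk 1: at line 1 remove [ttow,fwlnx] add [izpt,tofv,cixzd] -> 7 lines: smwmr xhst izpt tofv cixzd bpppj wykq
Hunk 2: at line 2 remove [izpt,tofv,cixzd] add [bcfp] -> 5 lines: smwmr xhst bcfp bpppj wykq
Hunk 3: at line 1 remove [xhst,bcfp,bpppj] add [msrc] -> 3 lines: smwmr msrc wykq
Hunk 4: at line 1 remove [msrc] add [kyt,xila] -> 4 lines: smwmr kyt xila wykq
Hunk 5: at line 1 remove [kyt,xila] add [szxnt] -> 3 lines: smwmr szxnt wykq
Final line 2: szxnt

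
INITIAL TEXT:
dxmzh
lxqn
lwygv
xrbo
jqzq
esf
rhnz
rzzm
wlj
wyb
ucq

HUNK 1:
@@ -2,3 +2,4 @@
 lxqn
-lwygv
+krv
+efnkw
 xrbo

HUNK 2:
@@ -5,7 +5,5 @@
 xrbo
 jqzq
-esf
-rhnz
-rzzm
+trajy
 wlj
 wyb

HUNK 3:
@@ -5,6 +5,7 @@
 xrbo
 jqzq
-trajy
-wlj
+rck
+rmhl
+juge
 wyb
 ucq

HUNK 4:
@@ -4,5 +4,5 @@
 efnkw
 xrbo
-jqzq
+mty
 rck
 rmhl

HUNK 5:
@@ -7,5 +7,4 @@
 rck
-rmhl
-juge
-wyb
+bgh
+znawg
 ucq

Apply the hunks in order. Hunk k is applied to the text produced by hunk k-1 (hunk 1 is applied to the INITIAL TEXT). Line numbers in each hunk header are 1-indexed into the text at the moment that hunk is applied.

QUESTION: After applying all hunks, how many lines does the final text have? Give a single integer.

Hunk 1: at line 2 remove [lwygv] add [krv,efnkw] -> 12 lines: dxmzh lxqn krv efnkw xrbo jqzq esf rhnz rzzm wlj wyb ucq
Hunk 2: at line 5 remove [esf,rhnz,rzzm] add [trajy] -> 10 lines: dxmzh lxqn krv efnkw xrbo jqzq trajy wlj wyb ucq
Hunk 3: at line 5 remove [trajy,wlj] add [rck,rmhl,juge] -> 11 lines: dxmzh lxqn krv efnkw xrbo jqzq rck rmhl juge wyb ucq
Hunk 4: at line 4 remove [jqzq] add [mty] -> 11 lines: dxmzh lxqn krv efnkw xrbo mty rck rmhl juge wyb ucq
Hunk 5: at line 7 remove [rmhl,juge,wyb] add [bgh,znawg] -> 10 lines: dxmzh lxqn krv efnkw xrbo mty rck bgh znawg ucq
Final line count: 10

Answer: 10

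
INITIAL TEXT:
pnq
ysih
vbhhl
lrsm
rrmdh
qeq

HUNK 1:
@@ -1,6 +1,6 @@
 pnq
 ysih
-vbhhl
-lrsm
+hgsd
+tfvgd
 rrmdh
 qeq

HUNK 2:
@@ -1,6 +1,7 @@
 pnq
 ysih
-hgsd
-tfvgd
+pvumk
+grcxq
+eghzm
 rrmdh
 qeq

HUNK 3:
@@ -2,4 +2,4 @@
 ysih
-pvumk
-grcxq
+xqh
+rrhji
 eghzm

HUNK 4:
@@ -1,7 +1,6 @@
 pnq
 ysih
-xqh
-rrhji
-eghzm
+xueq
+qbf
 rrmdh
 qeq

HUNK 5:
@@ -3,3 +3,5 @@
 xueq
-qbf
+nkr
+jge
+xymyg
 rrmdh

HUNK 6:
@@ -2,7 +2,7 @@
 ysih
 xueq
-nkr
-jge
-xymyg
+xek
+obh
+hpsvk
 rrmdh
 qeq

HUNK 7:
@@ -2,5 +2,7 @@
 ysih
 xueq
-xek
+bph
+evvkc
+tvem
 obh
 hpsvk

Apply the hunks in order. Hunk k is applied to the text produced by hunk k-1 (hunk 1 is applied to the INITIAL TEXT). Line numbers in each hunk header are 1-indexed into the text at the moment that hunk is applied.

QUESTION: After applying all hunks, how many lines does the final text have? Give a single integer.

Hunk 1: at line 1 remove [vbhhl,lrsm] add [hgsd,tfvgd] -> 6 lines: pnq ysih hgsd tfvgd rrmdh qeq
Hunk 2: at line 1 remove [hgsd,tfvgd] add [pvumk,grcxq,eghzm] -> 7 lines: pnq ysih pvumk grcxq eghzm rrmdh qeq
Hunk 3: at line 2 remove [pvumk,grcxq] add [xqh,rrhji] -> 7 lines: pnq ysih xqh rrhji eghzm rrmdh qeq
Hunk 4: at line 1 remove [xqh,rrhji,eghzm] add [xueq,qbf] -> 6 lines: pnq ysih xueq qbf rrmdh qeq
Hunk 5: at line 3 remove [qbf] add [nkr,jge,xymyg] -> 8 lines: pnq ysih xueq nkr jge xymyg rrmdh qeq
Hunk 6: at line 2 remove [nkr,jge,xymyg] add [xek,obh,hpsvk] -> 8 lines: pnq ysih xueq xek obh hpsvk rrmdh qeq
Hunk 7: at line 2 remove [xek] add [bph,evvkc,tvem] -> 10 lines: pnq ysih xueq bph evvkc tvem obh hpsvk rrmdh qeq
Final line count: 10

Answer: 10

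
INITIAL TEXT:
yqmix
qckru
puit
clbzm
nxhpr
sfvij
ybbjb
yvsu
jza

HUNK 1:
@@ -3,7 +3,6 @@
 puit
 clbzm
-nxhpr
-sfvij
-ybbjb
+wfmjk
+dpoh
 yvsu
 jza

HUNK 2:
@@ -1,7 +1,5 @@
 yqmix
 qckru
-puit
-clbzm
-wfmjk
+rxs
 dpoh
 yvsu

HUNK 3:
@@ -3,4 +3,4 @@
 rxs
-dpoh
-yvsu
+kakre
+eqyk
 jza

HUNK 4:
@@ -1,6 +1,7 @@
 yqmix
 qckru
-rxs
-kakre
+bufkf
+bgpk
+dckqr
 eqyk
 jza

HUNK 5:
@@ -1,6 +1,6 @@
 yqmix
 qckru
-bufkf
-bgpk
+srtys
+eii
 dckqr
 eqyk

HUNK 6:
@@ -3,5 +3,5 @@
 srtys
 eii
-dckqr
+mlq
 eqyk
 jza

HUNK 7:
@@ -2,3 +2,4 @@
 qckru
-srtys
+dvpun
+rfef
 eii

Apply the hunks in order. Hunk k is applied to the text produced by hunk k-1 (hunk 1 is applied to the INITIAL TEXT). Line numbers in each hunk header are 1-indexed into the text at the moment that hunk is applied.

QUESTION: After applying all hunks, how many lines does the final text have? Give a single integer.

Answer: 8

Derivation:
Hunk 1: at line 3 remove [nxhpr,sfvij,ybbjb] add [wfmjk,dpoh] -> 8 lines: yqmix qckru puit clbzm wfmjk dpoh yvsu jza
Hunk 2: at line 1 remove [puit,clbzm,wfmjk] add [rxs] -> 6 lines: yqmix qckru rxs dpoh yvsu jza
Hunk 3: at line 3 remove [dpoh,yvsu] add [kakre,eqyk] -> 6 lines: yqmix qckru rxs kakre eqyk jza
Hunk 4: at line 1 remove [rxs,kakre] add [bufkf,bgpk,dckqr] -> 7 lines: yqmix qckru bufkf bgpk dckqr eqyk jza
Hunk 5: at line 1 remove [bufkf,bgpk] add [srtys,eii] -> 7 lines: yqmix qckru srtys eii dckqr eqyk jza
Hunk 6: at line 3 remove [dckqr] add [mlq] -> 7 lines: yqmix qckru srtys eii mlq eqyk jza
Hunk 7: at line 2 remove [srtys] add [dvpun,rfef] -> 8 lines: yqmix qckru dvpun rfef eii mlq eqyk jza
Final line count: 8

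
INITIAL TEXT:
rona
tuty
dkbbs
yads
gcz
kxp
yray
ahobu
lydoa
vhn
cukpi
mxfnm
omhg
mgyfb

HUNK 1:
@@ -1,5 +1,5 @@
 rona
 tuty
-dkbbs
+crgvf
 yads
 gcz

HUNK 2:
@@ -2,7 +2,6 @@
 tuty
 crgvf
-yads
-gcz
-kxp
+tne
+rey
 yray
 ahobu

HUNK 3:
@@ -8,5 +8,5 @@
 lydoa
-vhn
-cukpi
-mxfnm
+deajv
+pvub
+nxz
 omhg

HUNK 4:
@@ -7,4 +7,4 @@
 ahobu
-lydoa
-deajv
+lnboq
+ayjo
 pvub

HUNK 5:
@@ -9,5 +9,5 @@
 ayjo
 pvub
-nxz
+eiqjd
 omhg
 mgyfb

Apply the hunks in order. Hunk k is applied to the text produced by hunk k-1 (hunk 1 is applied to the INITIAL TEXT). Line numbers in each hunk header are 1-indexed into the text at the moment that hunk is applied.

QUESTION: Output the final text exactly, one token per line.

Answer: rona
tuty
crgvf
tne
rey
yray
ahobu
lnboq
ayjo
pvub
eiqjd
omhg
mgyfb

Derivation:
Hunk 1: at line 1 remove [dkbbs] add [crgvf] -> 14 lines: rona tuty crgvf yads gcz kxp yray ahobu lydoa vhn cukpi mxfnm omhg mgyfb
Hunk 2: at line 2 remove [yads,gcz,kxp] add [tne,rey] -> 13 lines: rona tuty crgvf tne rey yray ahobu lydoa vhn cukpi mxfnm omhg mgyfb
Hunk 3: at line 8 remove [vhn,cukpi,mxfnm] add [deajv,pvub,nxz] -> 13 lines: rona tuty crgvf tne rey yray ahobu lydoa deajv pvub nxz omhg mgyfb
Hunk 4: at line 7 remove [lydoa,deajv] add [lnboq,ayjo] -> 13 lines: rona tuty crgvf tne rey yray ahobu lnboq ayjo pvub nxz omhg mgyfb
Hunk 5: at line 9 remove [nxz] add [eiqjd] -> 13 lines: rona tuty crgvf tne rey yray ahobu lnboq ayjo pvub eiqjd omhg mgyfb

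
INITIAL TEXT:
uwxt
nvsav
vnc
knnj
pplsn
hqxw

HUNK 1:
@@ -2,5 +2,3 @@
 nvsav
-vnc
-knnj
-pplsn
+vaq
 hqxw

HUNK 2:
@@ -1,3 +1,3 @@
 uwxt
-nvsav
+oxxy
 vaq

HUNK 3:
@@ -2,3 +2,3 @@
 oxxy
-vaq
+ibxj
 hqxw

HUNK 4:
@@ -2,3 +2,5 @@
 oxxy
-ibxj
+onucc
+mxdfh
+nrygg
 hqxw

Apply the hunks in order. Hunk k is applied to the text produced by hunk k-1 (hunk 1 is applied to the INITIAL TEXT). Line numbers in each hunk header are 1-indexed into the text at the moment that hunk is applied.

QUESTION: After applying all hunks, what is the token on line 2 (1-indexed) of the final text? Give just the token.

Hunk 1: at line 2 remove [vnc,knnj,pplsn] add [vaq] -> 4 lines: uwxt nvsav vaq hqxw
Hunk 2: at line 1 remove [nvsav] add [oxxy] -> 4 lines: uwxt oxxy vaq hqxw
Hunk 3: at line 2 remove [vaq] add [ibxj] -> 4 lines: uwxt oxxy ibxj hqxw
Hunk 4: at line 2 remove [ibxj] add [onucc,mxdfh,nrygg] -> 6 lines: uwxt oxxy onucc mxdfh nrygg hqxw
Final line 2: oxxy

Answer: oxxy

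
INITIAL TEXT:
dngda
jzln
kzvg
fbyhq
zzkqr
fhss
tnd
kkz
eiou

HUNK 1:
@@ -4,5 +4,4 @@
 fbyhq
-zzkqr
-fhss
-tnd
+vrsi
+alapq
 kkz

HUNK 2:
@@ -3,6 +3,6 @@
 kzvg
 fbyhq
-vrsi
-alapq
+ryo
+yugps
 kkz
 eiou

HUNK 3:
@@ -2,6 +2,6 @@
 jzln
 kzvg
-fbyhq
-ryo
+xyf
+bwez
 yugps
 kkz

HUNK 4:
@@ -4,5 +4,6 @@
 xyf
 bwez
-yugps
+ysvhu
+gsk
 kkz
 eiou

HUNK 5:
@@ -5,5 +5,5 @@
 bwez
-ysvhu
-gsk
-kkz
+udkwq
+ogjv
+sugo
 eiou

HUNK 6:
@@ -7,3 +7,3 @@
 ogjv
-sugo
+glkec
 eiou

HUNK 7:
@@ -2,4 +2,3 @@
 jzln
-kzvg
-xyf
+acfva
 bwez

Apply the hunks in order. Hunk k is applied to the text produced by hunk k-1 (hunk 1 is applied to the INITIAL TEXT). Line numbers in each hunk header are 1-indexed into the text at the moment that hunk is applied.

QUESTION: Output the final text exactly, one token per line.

Hunk 1: at line 4 remove [zzkqr,fhss,tnd] add [vrsi,alapq] -> 8 lines: dngda jzln kzvg fbyhq vrsi alapq kkz eiou
Hunk 2: at line 3 remove [vrsi,alapq] add [ryo,yugps] -> 8 lines: dngda jzln kzvg fbyhq ryo yugps kkz eiou
Hunk 3: at line 2 remove [fbyhq,ryo] add [xyf,bwez] -> 8 lines: dngda jzln kzvg xyf bwez yugps kkz eiou
Hunk 4: at line 4 remove [yugps] add [ysvhu,gsk] -> 9 lines: dngda jzln kzvg xyf bwez ysvhu gsk kkz eiou
Hunk 5: at line 5 remove [ysvhu,gsk,kkz] add [udkwq,ogjv,sugo] -> 9 lines: dngda jzln kzvg xyf bwez udkwq ogjv sugo eiou
Hunk 6: at line 7 remove [sugo] add [glkec] -> 9 lines: dngda jzln kzvg xyf bwez udkwq ogjv glkec eiou
Hunk 7: at line 2 remove [kzvg,xyf] add [acfva] -> 8 lines: dngda jzln acfva bwez udkwq ogjv glkec eiou

Answer: dngda
jzln
acfva
bwez
udkwq
ogjv
glkec
eiou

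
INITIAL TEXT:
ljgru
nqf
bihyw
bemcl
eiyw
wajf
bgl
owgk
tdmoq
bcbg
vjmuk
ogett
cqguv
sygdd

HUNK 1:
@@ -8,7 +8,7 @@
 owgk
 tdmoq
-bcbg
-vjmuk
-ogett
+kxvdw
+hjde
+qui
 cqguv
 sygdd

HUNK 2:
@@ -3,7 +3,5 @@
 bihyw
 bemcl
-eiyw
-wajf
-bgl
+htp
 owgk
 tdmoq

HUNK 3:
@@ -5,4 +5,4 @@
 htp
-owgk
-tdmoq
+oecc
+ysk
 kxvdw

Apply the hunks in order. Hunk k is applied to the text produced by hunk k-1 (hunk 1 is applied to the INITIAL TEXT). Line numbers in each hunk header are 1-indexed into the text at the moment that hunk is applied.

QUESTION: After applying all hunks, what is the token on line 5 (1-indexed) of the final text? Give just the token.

Answer: htp

Derivation:
Hunk 1: at line 8 remove [bcbg,vjmuk,ogett] add [kxvdw,hjde,qui] -> 14 lines: ljgru nqf bihyw bemcl eiyw wajf bgl owgk tdmoq kxvdw hjde qui cqguv sygdd
Hunk 2: at line 3 remove [eiyw,wajf,bgl] add [htp] -> 12 lines: ljgru nqf bihyw bemcl htp owgk tdmoq kxvdw hjde qui cqguv sygdd
Hunk 3: at line 5 remove [owgk,tdmoq] add [oecc,ysk] -> 12 lines: ljgru nqf bihyw bemcl htp oecc ysk kxvdw hjde qui cqguv sygdd
Final line 5: htp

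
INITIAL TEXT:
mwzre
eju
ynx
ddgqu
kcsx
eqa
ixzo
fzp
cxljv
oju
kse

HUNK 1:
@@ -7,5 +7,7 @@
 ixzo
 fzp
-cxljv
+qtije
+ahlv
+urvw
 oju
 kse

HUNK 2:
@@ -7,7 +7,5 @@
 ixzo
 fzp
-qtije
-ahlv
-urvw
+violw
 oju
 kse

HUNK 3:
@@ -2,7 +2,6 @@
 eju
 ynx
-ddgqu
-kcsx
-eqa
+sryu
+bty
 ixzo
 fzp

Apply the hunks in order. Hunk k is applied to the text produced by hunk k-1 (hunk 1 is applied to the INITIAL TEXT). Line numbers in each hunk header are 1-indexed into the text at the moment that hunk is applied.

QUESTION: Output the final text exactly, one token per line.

Hunk 1: at line 7 remove [cxljv] add [qtije,ahlv,urvw] -> 13 lines: mwzre eju ynx ddgqu kcsx eqa ixzo fzp qtije ahlv urvw oju kse
Hunk 2: at line 7 remove [qtije,ahlv,urvw] add [violw] -> 11 lines: mwzre eju ynx ddgqu kcsx eqa ixzo fzp violw oju kse
Hunk 3: at line 2 remove [ddgqu,kcsx,eqa] add [sryu,bty] -> 10 lines: mwzre eju ynx sryu bty ixzo fzp violw oju kse

Answer: mwzre
eju
ynx
sryu
bty
ixzo
fzp
violw
oju
kse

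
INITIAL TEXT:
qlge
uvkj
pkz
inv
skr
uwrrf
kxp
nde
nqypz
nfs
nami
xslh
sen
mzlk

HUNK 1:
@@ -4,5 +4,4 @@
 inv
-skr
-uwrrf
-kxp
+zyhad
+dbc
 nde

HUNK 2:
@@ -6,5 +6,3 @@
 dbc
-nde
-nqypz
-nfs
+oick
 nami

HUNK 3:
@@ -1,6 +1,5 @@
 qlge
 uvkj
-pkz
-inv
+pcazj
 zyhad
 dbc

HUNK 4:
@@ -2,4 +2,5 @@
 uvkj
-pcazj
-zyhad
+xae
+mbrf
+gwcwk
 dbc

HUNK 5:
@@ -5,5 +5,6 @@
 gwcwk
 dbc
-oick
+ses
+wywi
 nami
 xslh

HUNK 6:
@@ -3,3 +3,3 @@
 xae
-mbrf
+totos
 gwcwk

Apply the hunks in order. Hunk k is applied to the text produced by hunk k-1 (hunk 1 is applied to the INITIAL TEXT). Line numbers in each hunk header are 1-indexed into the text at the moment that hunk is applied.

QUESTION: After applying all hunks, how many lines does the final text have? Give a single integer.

Hunk 1: at line 4 remove [skr,uwrrf,kxp] add [zyhad,dbc] -> 13 lines: qlge uvkj pkz inv zyhad dbc nde nqypz nfs nami xslh sen mzlk
Hunk 2: at line 6 remove [nde,nqypz,nfs] add [oick] -> 11 lines: qlge uvkj pkz inv zyhad dbc oick nami xslh sen mzlk
Hunk 3: at line 1 remove [pkz,inv] add [pcazj] -> 10 lines: qlge uvkj pcazj zyhad dbc oick nami xslh sen mzlk
Hunk 4: at line 2 remove [pcazj,zyhad] add [xae,mbrf,gwcwk] -> 11 lines: qlge uvkj xae mbrf gwcwk dbc oick nami xslh sen mzlk
Hunk 5: at line 5 remove [oick] add [ses,wywi] -> 12 lines: qlge uvkj xae mbrf gwcwk dbc ses wywi nami xslh sen mzlk
Hunk 6: at line 3 remove [mbrf] add [totos] -> 12 lines: qlge uvkj xae totos gwcwk dbc ses wywi nami xslh sen mzlk
Final line count: 12

Answer: 12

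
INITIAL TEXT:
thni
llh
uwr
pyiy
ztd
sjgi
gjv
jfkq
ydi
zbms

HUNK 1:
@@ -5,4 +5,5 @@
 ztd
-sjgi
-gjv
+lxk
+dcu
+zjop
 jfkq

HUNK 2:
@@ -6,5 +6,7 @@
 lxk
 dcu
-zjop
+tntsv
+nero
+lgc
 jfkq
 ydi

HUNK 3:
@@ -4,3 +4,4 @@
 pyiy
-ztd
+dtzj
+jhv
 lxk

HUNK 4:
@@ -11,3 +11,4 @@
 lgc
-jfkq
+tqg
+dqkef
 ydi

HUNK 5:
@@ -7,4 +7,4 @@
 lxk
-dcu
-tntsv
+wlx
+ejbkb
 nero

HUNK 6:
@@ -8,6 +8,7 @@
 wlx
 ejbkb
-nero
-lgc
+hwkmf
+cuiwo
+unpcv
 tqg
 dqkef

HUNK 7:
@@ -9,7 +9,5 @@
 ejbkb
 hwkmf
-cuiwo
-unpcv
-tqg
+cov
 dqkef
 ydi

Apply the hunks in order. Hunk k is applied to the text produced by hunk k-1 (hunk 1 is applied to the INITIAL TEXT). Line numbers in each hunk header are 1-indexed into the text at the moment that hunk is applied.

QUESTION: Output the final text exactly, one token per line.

Hunk 1: at line 5 remove [sjgi,gjv] add [lxk,dcu,zjop] -> 11 lines: thni llh uwr pyiy ztd lxk dcu zjop jfkq ydi zbms
Hunk 2: at line 6 remove [zjop] add [tntsv,nero,lgc] -> 13 lines: thni llh uwr pyiy ztd lxk dcu tntsv nero lgc jfkq ydi zbms
Hunk 3: at line 4 remove [ztd] add [dtzj,jhv] -> 14 lines: thni llh uwr pyiy dtzj jhv lxk dcu tntsv nero lgc jfkq ydi zbms
Hunk 4: at line 11 remove [jfkq] add [tqg,dqkef] -> 15 lines: thni llh uwr pyiy dtzj jhv lxk dcu tntsv nero lgc tqg dqkef ydi zbms
Hunk 5: at line 7 remove [dcu,tntsv] add [wlx,ejbkb] -> 15 lines: thni llh uwr pyiy dtzj jhv lxk wlx ejbkb nero lgc tqg dqkef ydi zbms
Hunk 6: at line 8 remove [nero,lgc] add [hwkmf,cuiwo,unpcv] -> 16 lines: thni llh uwr pyiy dtzj jhv lxk wlx ejbkb hwkmf cuiwo unpcv tqg dqkef ydi zbms
Hunk 7: at line 9 remove [cuiwo,unpcv,tqg] add [cov] -> 14 lines: thni llh uwr pyiy dtzj jhv lxk wlx ejbkb hwkmf cov dqkef ydi zbms

Answer: thni
llh
uwr
pyiy
dtzj
jhv
lxk
wlx
ejbkb
hwkmf
cov
dqkef
ydi
zbms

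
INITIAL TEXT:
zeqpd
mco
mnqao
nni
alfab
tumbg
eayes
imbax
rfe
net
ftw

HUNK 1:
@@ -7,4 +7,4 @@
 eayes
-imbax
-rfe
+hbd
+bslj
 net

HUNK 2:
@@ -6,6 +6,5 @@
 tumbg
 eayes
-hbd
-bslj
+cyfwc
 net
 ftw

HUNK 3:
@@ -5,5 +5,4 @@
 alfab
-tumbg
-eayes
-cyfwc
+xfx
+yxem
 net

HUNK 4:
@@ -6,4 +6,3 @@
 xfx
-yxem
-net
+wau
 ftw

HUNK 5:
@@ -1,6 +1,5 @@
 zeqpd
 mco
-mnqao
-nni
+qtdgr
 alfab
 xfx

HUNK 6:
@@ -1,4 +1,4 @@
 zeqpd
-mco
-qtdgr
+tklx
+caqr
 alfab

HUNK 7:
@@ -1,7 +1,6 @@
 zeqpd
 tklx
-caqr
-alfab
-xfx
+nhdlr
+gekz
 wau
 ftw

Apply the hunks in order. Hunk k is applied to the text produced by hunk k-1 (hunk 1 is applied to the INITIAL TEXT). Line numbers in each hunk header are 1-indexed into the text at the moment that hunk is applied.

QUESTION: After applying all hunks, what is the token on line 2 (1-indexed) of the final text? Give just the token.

Answer: tklx

Derivation:
Hunk 1: at line 7 remove [imbax,rfe] add [hbd,bslj] -> 11 lines: zeqpd mco mnqao nni alfab tumbg eayes hbd bslj net ftw
Hunk 2: at line 6 remove [hbd,bslj] add [cyfwc] -> 10 lines: zeqpd mco mnqao nni alfab tumbg eayes cyfwc net ftw
Hunk 3: at line 5 remove [tumbg,eayes,cyfwc] add [xfx,yxem] -> 9 lines: zeqpd mco mnqao nni alfab xfx yxem net ftw
Hunk 4: at line 6 remove [yxem,net] add [wau] -> 8 lines: zeqpd mco mnqao nni alfab xfx wau ftw
Hunk 5: at line 1 remove [mnqao,nni] add [qtdgr] -> 7 lines: zeqpd mco qtdgr alfab xfx wau ftw
Hunk 6: at line 1 remove [mco,qtdgr] add [tklx,caqr] -> 7 lines: zeqpd tklx caqr alfab xfx wau ftw
Hunk 7: at line 1 remove [caqr,alfab,xfx] add [nhdlr,gekz] -> 6 lines: zeqpd tklx nhdlr gekz wau ftw
Final line 2: tklx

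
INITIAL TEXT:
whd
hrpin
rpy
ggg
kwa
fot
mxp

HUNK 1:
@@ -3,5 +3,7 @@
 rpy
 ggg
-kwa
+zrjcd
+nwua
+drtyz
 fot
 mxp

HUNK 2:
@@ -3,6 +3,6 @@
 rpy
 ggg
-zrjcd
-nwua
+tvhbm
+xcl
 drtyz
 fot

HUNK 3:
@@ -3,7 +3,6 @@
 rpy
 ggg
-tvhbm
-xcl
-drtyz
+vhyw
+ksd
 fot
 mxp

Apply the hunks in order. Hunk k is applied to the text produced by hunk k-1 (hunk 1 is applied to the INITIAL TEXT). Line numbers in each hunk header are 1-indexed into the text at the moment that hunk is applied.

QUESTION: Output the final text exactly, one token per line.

Hunk 1: at line 3 remove [kwa] add [zrjcd,nwua,drtyz] -> 9 lines: whd hrpin rpy ggg zrjcd nwua drtyz fot mxp
Hunk 2: at line 3 remove [zrjcd,nwua] add [tvhbm,xcl] -> 9 lines: whd hrpin rpy ggg tvhbm xcl drtyz fot mxp
Hunk 3: at line 3 remove [tvhbm,xcl,drtyz] add [vhyw,ksd] -> 8 lines: whd hrpin rpy ggg vhyw ksd fot mxp

Answer: whd
hrpin
rpy
ggg
vhyw
ksd
fot
mxp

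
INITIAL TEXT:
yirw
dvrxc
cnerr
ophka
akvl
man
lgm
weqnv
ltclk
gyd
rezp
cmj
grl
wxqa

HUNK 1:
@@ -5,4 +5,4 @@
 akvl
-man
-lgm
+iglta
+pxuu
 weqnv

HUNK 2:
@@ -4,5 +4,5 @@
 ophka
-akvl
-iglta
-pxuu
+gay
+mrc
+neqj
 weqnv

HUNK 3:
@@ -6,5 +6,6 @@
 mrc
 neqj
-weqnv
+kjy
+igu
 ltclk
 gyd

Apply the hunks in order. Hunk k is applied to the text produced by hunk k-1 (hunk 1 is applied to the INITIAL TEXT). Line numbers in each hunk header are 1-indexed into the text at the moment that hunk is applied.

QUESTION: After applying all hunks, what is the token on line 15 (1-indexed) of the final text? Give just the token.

Answer: wxqa

Derivation:
Hunk 1: at line 5 remove [man,lgm] add [iglta,pxuu] -> 14 lines: yirw dvrxc cnerr ophka akvl iglta pxuu weqnv ltclk gyd rezp cmj grl wxqa
Hunk 2: at line 4 remove [akvl,iglta,pxuu] add [gay,mrc,neqj] -> 14 lines: yirw dvrxc cnerr ophka gay mrc neqj weqnv ltclk gyd rezp cmj grl wxqa
Hunk 3: at line 6 remove [weqnv] add [kjy,igu] -> 15 lines: yirw dvrxc cnerr ophka gay mrc neqj kjy igu ltclk gyd rezp cmj grl wxqa
Final line 15: wxqa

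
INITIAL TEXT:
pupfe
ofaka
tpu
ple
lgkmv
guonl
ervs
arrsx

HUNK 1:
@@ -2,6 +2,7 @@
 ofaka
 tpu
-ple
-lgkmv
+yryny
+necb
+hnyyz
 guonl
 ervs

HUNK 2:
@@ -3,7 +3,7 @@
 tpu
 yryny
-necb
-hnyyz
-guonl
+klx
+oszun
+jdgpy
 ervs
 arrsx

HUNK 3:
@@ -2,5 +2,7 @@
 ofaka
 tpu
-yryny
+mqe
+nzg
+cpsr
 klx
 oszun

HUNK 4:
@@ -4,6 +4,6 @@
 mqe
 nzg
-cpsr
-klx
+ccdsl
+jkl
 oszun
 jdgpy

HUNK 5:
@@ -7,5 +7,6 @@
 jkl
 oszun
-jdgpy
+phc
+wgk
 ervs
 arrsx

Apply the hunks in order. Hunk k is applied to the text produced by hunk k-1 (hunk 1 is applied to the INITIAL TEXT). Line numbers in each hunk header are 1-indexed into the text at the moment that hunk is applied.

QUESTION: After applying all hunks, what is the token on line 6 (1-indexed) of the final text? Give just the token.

Hunk 1: at line 2 remove [ple,lgkmv] add [yryny,necb,hnyyz] -> 9 lines: pupfe ofaka tpu yryny necb hnyyz guonl ervs arrsx
Hunk 2: at line 3 remove [necb,hnyyz,guonl] add [klx,oszun,jdgpy] -> 9 lines: pupfe ofaka tpu yryny klx oszun jdgpy ervs arrsx
Hunk 3: at line 2 remove [yryny] add [mqe,nzg,cpsr] -> 11 lines: pupfe ofaka tpu mqe nzg cpsr klx oszun jdgpy ervs arrsx
Hunk 4: at line 4 remove [cpsr,klx] add [ccdsl,jkl] -> 11 lines: pupfe ofaka tpu mqe nzg ccdsl jkl oszun jdgpy ervs arrsx
Hunk 5: at line 7 remove [jdgpy] add [phc,wgk] -> 12 lines: pupfe ofaka tpu mqe nzg ccdsl jkl oszun phc wgk ervs arrsx
Final line 6: ccdsl

Answer: ccdsl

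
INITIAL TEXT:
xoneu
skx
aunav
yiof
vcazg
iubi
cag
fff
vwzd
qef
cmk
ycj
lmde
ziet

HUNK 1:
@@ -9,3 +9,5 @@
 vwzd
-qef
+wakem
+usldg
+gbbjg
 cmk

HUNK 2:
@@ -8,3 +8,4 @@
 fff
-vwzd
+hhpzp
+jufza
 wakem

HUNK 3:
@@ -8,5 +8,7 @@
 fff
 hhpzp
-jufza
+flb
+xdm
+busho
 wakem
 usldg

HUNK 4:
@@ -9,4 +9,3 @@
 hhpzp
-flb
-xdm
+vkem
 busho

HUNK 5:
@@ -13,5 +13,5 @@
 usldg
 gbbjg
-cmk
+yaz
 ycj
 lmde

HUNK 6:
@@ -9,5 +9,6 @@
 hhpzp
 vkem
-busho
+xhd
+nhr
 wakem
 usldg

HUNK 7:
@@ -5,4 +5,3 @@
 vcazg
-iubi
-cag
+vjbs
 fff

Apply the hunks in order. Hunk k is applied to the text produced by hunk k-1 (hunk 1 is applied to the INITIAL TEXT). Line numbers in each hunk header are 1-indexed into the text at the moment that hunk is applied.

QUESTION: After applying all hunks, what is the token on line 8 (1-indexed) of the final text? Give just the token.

Hunk 1: at line 9 remove [qef] add [wakem,usldg,gbbjg] -> 16 lines: xoneu skx aunav yiof vcazg iubi cag fff vwzd wakem usldg gbbjg cmk ycj lmde ziet
Hunk 2: at line 8 remove [vwzd] add [hhpzp,jufza] -> 17 lines: xoneu skx aunav yiof vcazg iubi cag fff hhpzp jufza wakem usldg gbbjg cmk ycj lmde ziet
Hunk 3: at line 8 remove [jufza] add [flb,xdm,busho] -> 19 lines: xoneu skx aunav yiof vcazg iubi cag fff hhpzp flb xdm busho wakem usldg gbbjg cmk ycj lmde ziet
Hunk 4: at line 9 remove [flb,xdm] add [vkem] -> 18 lines: xoneu skx aunav yiof vcazg iubi cag fff hhpzp vkem busho wakem usldg gbbjg cmk ycj lmde ziet
Hunk 5: at line 13 remove [cmk] add [yaz] -> 18 lines: xoneu skx aunav yiof vcazg iubi cag fff hhpzp vkem busho wakem usldg gbbjg yaz ycj lmde ziet
Hunk 6: at line 9 remove [busho] add [xhd,nhr] -> 19 lines: xoneu skx aunav yiof vcazg iubi cag fff hhpzp vkem xhd nhr wakem usldg gbbjg yaz ycj lmde ziet
Hunk 7: at line 5 remove [iubi,cag] add [vjbs] -> 18 lines: xoneu skx aunav yiof vcazg vjbs fff hhpzp vkem xhd nhr wakem usldg gbbjg yaz ycj lmde ziet
Final line 8: hhpzp

Answer: hhpzp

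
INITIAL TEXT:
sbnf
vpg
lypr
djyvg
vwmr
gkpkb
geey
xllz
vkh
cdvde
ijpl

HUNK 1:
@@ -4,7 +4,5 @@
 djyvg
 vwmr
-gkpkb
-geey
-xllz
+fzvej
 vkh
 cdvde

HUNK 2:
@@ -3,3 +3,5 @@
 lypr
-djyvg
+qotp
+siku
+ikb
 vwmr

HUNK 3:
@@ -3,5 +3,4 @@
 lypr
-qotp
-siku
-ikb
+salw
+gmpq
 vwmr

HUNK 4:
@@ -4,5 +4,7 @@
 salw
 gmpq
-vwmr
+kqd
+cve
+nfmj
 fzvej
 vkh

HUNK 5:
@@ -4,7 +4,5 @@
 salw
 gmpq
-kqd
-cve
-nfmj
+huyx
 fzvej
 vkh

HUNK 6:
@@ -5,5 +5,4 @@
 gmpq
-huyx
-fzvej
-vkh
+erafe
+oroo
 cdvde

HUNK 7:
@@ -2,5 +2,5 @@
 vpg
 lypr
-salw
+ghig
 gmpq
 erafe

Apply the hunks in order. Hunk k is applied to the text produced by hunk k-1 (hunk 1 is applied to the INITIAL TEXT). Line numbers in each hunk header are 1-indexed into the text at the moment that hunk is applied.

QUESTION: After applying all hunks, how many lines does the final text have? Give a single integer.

Hunk 1: at line 4 remove [gkpkb,geey,xllz] add [fzvej] -> 9 lines: sbnf vpg lypr djyvg vwmr fzvej vkh cdvde ijpl
Hunk 2: at line 3 remove [djyvg] add [qotp,siku,ikb] -> 11 lines: sbnf vpg lypr qotp siku ikb vwmr fzvej vkh cdvde ijpl
Hunk 3: at line 3 remove [qotp,siku,ikb] add [salw,gmpq] -> 10 lines: sbnf vpg lypr salw gmpq vwmr fzvej vkh cdvde ijpl
Hunk 4: at line 4 remove [vwmr] add [kqd,cve,nfmj] -> 12 lines: sbnf vpg lypr salw gmpq kqd cve nfmj fzvej vkh cdvde ijpl
Hunk 5: at line 4 remove [kqd,cve,nfmj] add [huyx] -> 10 lines: sbnf vpg lypr salw gmpq huyx fzvej vkh cdvde ijpl
Hunk 6: at line 5 remove [huyx,fzvej,vkh] add [erafe,oroo] -> 9 lines: sbnf vpg lypr salw gmpq erafe oroo cdvde ijpl
Hunk 7: at line 2 remove [salw] add [ghig] -> 9 lines: sbnf vpg lypr ghig gmpq erafe oroo cdvde ijpl
Final line count: 9

Answer: 9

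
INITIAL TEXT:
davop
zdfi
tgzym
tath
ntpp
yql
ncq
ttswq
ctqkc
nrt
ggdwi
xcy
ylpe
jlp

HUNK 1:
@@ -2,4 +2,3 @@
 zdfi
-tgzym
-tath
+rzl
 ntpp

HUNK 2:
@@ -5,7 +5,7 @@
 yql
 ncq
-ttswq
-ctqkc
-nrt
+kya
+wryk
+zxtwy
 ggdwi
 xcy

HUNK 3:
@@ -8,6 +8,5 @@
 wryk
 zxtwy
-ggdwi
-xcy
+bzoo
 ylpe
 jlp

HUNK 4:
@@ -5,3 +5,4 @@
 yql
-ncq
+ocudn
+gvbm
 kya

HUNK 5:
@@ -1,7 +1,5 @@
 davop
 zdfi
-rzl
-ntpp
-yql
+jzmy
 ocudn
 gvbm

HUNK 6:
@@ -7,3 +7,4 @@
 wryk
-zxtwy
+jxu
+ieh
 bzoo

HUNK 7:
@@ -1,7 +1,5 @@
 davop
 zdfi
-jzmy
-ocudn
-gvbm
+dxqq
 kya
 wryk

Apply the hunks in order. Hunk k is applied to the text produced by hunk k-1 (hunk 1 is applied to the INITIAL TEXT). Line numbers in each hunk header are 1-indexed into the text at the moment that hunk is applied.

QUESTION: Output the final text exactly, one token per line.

Hunk 1: at line 2 remove [tgzym,tath] add [rzl] -> 13 lines: davop zdfi rzl ntpp yql ncq ttswq ctqkc nrt ggdwi xcy ylpe jlp
Hunk 2: at line 5 remove [ttswq,ctqkc,nrt] add [kya,wryk,zxtwy] -> 13 lines: davop zdfi rzl ntpp yql ncq kya wryk zxtwy ggdwi xcy ylpe jlp
Hunk 3: at line 8 remove [ggdwi,xcy] add [bzoo] -> 12 lines: davop zdfi rzl ntpp yql ncq kya wryk zxtwy bzoo ylpe jlp
Hunk 4: at line 5 remove [ncq] add [ocudn,gvbm] -> 13 lines: davop zdfi rzl ntpp yql ocudn gvbm kya wryk zxtwy bzoo ylpe jlp
Hunk 5: at line 1 remove [rzl,ntpp,yql] add [jzmy] -> 11 lines: davop zdfi jzmy ocudn gvbm kya wryk zxtwy bzoo ylpe jlp
Hunk 6: at line 7 remove [zxtwy] add [jxu,ieh] -> 12 lines: davop zdfi jzmy ocudn gvbm kya wryk jxu ieh bzoo ylpe jlp
Hunk 7: at line 1 remove [jzmy,ocudn,gvbm] add [dxqq] -> 10 lines: davop zdfi dxqq kya wryk jxu ieh bzoo ylpe jlp

Answer: davop
zdfi
dxqq
kya
wryk
jxu
ieh
bzoo
ylpe
jlp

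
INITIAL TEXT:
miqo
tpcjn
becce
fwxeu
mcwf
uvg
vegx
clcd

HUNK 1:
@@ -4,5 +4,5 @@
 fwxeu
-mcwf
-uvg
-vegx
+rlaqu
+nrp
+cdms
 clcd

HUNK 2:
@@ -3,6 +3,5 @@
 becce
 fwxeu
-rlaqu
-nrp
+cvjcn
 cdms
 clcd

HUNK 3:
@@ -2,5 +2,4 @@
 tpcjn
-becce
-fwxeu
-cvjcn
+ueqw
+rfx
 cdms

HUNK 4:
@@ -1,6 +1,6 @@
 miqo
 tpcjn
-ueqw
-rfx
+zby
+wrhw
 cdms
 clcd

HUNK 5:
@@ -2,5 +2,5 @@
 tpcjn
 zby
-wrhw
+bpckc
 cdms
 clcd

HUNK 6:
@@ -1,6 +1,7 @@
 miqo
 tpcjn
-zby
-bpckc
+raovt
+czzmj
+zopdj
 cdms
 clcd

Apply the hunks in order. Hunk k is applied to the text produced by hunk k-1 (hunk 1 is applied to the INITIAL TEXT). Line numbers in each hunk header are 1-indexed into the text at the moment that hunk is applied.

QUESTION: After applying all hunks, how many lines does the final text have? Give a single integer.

Answer: 7

Derivation:
Hunk 1: at line 4 remove [mcwf,uvg,vegx] add [rlaqu,nrp,cdms] -> 8 lines: miqo tpcjn becce fwxeu rlaqu nrp cdms clcd
Hunk 2: at line 3 remove [rlaqu,nrp] add [cvjcn] -> 7 lines: miqo tpcjn becce fwxeu cvjcn cdms clcd
Hunk 3: at line 2 remove [becce,fwxeu,cvjcn] add [ueqw,rfx] -> 6 lines: miqo tpcjn ueqw rfx cdms clcd
Hunk 4: at line 1 remove [ueqw,rfx] add [zby,wrhw] -> 6 lines: miqo tpcjn zby wrhw cdms clcd
Hunk 5: at line 2 remove [wrhw] add [bpckc] -> 6 lines: miqo tpcjn zby bpckc cdms clcd
Hunk 6: at line 1 remove [zby,bpckc] add [raovt,czzmj,zopdj] -> 7 lines: miqo tpcjn raovt czzmj zopdj cdms clcd
Final line count: 7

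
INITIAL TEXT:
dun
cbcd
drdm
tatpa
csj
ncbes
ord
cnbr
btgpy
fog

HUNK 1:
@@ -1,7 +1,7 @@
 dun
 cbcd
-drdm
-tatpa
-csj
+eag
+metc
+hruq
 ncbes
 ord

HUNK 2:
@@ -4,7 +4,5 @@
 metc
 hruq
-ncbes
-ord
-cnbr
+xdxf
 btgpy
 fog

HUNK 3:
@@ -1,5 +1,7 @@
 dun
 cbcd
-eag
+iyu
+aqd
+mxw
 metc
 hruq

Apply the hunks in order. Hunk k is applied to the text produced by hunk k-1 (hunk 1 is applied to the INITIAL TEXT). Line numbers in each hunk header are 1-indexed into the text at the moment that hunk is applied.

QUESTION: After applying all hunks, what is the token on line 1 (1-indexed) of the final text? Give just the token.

Hunk 1: at line 1 remove [drdm,tatpa,csj] add [eag,metc,hruq] -> 10 lines: dun cbcd eag metc hruq ncbes ord cnbr btgpy fog
Hunk 2: at line 4 remove [ncbes,ord,cnbr] add [xdxf] -> 8 lines: dun cbcd eag metc hruq xdxf btgpy fog
Hunk 3: at line 1 remove [eag] add [iyu,aqd,mxw] -> 10 lines: dun cbcd iyu aqd mxw metc hruq xdxf btgpy fog
Final line 1: dun

Answer: dun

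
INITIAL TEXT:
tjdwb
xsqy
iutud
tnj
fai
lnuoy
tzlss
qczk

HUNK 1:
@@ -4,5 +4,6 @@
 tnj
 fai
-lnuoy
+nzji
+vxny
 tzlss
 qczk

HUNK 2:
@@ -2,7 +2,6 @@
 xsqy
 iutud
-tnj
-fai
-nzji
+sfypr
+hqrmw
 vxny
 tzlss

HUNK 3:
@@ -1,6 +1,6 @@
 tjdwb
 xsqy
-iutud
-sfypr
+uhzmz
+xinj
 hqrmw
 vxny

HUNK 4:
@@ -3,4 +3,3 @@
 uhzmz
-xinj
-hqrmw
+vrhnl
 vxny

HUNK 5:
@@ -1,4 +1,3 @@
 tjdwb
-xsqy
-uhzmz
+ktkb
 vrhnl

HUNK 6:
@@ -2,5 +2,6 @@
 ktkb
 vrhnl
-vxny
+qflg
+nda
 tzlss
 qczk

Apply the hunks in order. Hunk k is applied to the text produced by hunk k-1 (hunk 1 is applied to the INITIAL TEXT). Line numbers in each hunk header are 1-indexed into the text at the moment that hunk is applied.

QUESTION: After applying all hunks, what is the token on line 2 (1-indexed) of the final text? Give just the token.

Answer: ktkb

Derivation:
Hunk 1: at line 4 remove [lnuoy] add [nzji,vxny] -> 9 lines: tjdwb xsqy iutud tnj fai nzji vxny tzlss qczk
Hunk 2: at line 2 remove [tnj,fai,nzji] add [sfypr,hqrmw] -> 8 lines: tjdwb xsqy iutud sfypr hqrmw vxny tzlss qczk
Hunk 3: at line 1 remove [iutud,sfypr] add [uhzmz,xinj] -> 8 lines: tjdwb xsqy uhzmz xinj hqrmw vxny tzlss qczk
Hunk 4: at line 3 remove [xinj,hqrmw] add [vrhnl] -> 7 lines: tjdwb xsqy uhzmz vrhnl vxny tzlss qczk
Hunk 5: at line 1 remove [xsqy,uhzmz] add [ktkb] -> 6 lines: tjdwb ktkb vrhnl vxny tzlss qczk
Hunk 6: at line 2 remove [vxny] add [qflg,nda] -> 7 lines: tjdwb ktkb vrhnl qflg nda tzlss qczk
Final line 2: ktkb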